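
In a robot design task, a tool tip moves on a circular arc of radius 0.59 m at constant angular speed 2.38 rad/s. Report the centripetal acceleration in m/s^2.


a_c = omega^2 * r = 2.38^2 * 0.59 = 3.3420

3.3420 m/s^2


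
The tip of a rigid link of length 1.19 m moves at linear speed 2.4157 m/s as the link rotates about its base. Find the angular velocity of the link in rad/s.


omega = v / L = 2.4157 / 1.19 = 2.0300

2.0300 rad/s


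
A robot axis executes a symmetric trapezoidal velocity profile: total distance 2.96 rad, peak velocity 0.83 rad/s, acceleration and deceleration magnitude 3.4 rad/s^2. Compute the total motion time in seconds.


t_acc = v/a = 0.83/3.4 = 0.244118 s
d_acc = v^2/(2a) = 0.101309 rad (each ramp)
d_cruise = 2.96 - 2*0.101309 = 2.757382 rad
t_cruise = 2.757382/0.83 = 3.322147 s
t_total = 2*0.244118 + 3.322147 = 3.8104

3.8104 s


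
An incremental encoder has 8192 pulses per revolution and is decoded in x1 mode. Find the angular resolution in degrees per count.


resolution = 360 / (PPR * 1) = 360 / 8192 = 0.0439

0.0439 degrees


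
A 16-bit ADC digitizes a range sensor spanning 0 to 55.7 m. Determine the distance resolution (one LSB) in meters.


res = range / 2^n = 55.7/2^16 = 55.7/65536 = 8.4991e-04

8.4991e-04 m


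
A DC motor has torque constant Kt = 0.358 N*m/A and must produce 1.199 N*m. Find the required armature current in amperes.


I = tau / Kt = 1.199/0.358 = 3.3492

3.3492 A


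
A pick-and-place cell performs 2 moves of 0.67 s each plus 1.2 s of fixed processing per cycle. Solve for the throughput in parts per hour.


T_cycle = 2*0.67 + 1.2 = 2.5400 s
rate = 3600/T = 1417.3228

1417.3228 parts/hour


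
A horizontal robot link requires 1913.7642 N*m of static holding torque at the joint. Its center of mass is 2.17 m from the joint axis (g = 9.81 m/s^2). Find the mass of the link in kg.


m = tau / (g*L) = 1913.7642 / (9.81 * 2.17) = 89.9000

89.9000 kg


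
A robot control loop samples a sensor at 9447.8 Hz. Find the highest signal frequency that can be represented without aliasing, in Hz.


f_max = f_s/2 = 9447.8/2 = 4723.9000

4723.9000 Hz


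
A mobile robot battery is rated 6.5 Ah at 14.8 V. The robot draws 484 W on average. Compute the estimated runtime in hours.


E = 6.5*14.8 = 96.2000 Wh
t = E/P = 96.2000/484 = 0.1988

0.1988 hours


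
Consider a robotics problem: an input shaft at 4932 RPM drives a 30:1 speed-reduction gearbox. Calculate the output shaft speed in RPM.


omega_out = omega_in / N = 4932 / 30 = 164.4000

164.4000 RPM


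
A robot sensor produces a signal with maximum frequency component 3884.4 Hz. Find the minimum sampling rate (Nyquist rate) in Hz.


f_s,min = 2*f_max = 2*3884.4 = 7768.8000

7768.8000 Hz


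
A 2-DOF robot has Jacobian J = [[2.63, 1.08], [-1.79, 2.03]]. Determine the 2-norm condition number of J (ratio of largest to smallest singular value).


JJ^T eigenvalues: trace(JJ^T) = 15.4083, det(JJ^T) = det(J)^2 = 52.88343841
s_max^2 = (15.4083 + sqrt(25.88195525))/2 = 10.24786555
s_min^2 = (15.4083 - sqrt(25.88195525))/2 = 5.16043445
kappa = s_max/s_min = sqrt(10.24786555/5.16043445) = 1.4092

1.4092


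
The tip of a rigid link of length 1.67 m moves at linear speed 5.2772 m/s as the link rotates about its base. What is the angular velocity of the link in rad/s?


omega = v / L = 5.2772 / 1.67 = 3.1600

3.1600 rad/s


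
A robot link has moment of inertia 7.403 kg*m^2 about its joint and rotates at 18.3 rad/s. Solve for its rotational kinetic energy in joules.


KE = (1/2)*I*omega^2 = 0.5*7.403*18.3^2 = 1239.5953

1239.5953 J


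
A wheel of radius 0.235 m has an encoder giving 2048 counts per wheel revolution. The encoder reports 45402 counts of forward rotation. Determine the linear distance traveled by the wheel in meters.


revs = 45402/2048 = 22.168945
d = revs * 2*pi*r = 22.168945 * 2*pi*0.235 = 32.7335

32.7335 m


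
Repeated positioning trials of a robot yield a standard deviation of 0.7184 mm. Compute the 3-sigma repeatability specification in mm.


repeatability = 3*sigma = 3*0.7184 = 2.1552

2.1552 mm


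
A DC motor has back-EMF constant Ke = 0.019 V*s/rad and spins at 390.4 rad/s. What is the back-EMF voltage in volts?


V_emf = Ke * omega = 0.019*390.4 = 7.4176

7.4176 V


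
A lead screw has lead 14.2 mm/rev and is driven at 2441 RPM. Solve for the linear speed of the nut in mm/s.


v = lead * (RPM/60) = 14.2*2441/60 = 577.7033

577.7033 mm/s


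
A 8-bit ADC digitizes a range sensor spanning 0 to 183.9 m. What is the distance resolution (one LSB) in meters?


res = range / 2^n = 183.9/2^8 = 183.9/256 = 0.7184

0.7184 m


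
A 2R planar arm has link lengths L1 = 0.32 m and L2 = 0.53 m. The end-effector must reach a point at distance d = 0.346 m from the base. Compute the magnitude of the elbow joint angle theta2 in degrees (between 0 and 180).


cos(th2) = (d^2 - L1^2 - L2^2)/(2*L1*L2) = (0.346^2 - 0.32^2 - 0.53^2)/(2*0.32*0.53) = -0.77707547
th2 = acos(-0.77707547) = 140.9936 deg

140.9936 degrees


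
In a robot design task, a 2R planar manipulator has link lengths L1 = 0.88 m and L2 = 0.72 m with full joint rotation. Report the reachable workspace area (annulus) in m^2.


r_max = L1 + L2 = 1.6000, r_min = |L1 - L2| = 0.1600
A = pi*(r_max^2 - r_min^2) = pi*(2.5600 - 0.0256) = 7.9621

7.9621 m^2


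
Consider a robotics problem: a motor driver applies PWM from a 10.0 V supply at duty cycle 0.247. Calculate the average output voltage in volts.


V_avg = V_supply * D = 10.0*0.247 = 2.4700

2.4700 V


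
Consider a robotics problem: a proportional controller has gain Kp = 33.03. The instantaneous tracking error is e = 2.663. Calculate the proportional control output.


u_P = Kp * e = 33.03 * 2.663 = 87.9589

87.9589


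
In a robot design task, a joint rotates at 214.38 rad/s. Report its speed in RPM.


RPM = 214.38 * 60/(2*pi) = 2047.1782

2047.1782 RPM


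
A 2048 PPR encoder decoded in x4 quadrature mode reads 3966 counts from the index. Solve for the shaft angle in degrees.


angle = counts * 360 / (PPR*4) = 3966 * 360 / 8192 = 174.2871

174.2871 degrees


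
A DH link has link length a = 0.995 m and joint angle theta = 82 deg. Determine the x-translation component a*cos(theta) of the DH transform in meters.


a*cos(theta) = 0.995*cos(82 deg) = 0.1385

0.1385 m


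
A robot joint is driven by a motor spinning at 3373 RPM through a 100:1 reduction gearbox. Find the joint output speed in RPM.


omega_joint = omega_motor / N = 3373 / 100 = 33.7300

33.7300 RPM


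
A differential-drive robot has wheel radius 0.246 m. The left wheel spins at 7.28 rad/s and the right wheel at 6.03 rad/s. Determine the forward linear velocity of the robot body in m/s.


v = r*(wR + wL)/2 = 0.246*(6.03 + 7.28)/2 = 1.6371

1.6371 m/s


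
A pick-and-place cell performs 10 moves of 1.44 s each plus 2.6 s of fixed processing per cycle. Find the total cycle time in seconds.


T = 10*1.44 + 2.6 = 17.0000

17.0000 s


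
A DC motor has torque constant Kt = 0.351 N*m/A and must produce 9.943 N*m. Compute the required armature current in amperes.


I = tau / Kt = 9.943/0.351 = 28.3276

28.3276 A


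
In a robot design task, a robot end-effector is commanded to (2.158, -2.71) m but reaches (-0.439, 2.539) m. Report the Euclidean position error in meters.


dx = -0.439 - (2.158) = -2.5970, dy = 2.539 - (-2.71) = 5.2490
err = sqrt(6.744409 + 27.552001) = 5.8563

5.8563 m


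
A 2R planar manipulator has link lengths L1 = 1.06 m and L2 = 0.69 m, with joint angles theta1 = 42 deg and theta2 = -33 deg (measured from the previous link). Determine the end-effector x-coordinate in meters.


x = L1*cos(th1) + L2*cos(th1+th2) = 1.06*cos(42 deg) + 0.69*cos(9 deg) = 1.4692

1.4692 m


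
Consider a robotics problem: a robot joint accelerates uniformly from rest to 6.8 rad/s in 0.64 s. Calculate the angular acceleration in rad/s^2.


alpha = delta_omega / t = 6.8 / 0.64 = 10.6250

10.6250 rad/s^2


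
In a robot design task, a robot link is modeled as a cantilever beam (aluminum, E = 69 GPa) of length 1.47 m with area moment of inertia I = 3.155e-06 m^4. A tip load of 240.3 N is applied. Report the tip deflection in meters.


delta = F*L^3/(3*E*I) = 240.3*1.47^3/(3*6.900e+10*3.155e-06)
      = 763.3184769/653085 = 0.0012

0.0012 m


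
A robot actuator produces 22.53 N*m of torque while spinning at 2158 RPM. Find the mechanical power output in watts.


omega = 2158 * 2*pi/60 = 225.985232 rad/s
P = tau * omega = 22.53 * 225.985232 = 5091.4473

5091.4473 W


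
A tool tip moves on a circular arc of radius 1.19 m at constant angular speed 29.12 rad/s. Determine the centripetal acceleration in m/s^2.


a_c = omega^2 * r = 29.12^2 * 1.19 = 1009.0895

1009.0895 m/s^2


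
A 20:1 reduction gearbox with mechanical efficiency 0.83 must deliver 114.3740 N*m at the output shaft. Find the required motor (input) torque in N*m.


tau_in = tau_out / (N * eta) = 114.3740 / (20 * 0.83) = 6.8900

6.8900 N*m


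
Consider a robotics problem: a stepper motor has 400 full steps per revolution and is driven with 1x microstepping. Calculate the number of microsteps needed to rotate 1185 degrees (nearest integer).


step_size = 360/(400*1) = 360/400 = 0.900000 deg
n = 1185/(360/400) = 1185*400/360 = 1316.6667 -> 1317

1317 steps


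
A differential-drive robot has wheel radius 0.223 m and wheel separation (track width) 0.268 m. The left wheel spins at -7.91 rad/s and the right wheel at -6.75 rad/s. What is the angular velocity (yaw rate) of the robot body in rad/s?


omega = r*(wR - wL)/L = 0.223*(-6.75 - (-7.91))/0.268 = 0.9652

0.9652 rad/s


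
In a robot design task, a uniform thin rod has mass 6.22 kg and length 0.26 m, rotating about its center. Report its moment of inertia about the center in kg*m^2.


I = (1/12)*m*L^2 = (1/12)*6.22*0.26^2 = 0.0350

0.0350 kg*m^2


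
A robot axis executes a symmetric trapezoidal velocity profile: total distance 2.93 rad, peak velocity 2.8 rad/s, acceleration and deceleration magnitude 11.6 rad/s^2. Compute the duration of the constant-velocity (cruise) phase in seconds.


t_acc = v/a = 0.241379 s, d_acc = v^2/(2a) = 0.337931 rad each
d_cruise = 2.93 - 2*0.337931 = 2.254138 rad
t_cruise = d_cruise/v = 2.254138/2.8 = 0.8050

0.8050 s


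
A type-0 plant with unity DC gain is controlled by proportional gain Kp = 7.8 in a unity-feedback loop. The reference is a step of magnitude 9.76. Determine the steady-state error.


e_ss = R/(1 + Kp) = 9.76/(1 + 7.8) = 9.76/8.8000 = 1.1091

1.1091


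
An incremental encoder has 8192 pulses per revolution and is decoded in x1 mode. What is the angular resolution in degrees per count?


resolution = 360 / (PPR * 1) = 360 / 8192 = 0.0439

0.0439 degrees


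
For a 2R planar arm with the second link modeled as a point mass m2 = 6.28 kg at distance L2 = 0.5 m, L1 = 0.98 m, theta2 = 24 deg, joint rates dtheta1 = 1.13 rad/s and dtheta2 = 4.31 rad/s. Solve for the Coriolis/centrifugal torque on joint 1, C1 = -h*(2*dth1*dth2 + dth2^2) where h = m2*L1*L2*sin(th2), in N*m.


h = m2*L1*L2*sin(th2) = 6.28*0.98*0.5*sin(24 deg) = 1.251610
C1 = -h*(2*1.13*4.31 + 4.31^2) = -1.251610*28.3167 = -35.4415

-35.4415 N*m


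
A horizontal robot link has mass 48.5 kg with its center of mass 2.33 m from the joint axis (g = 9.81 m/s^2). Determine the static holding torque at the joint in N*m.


tau = m*g*L = 48.5 * 9.81 * 2.33 = 1108.5791

1108.5791 N*m


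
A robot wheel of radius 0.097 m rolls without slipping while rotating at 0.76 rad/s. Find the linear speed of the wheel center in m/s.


v = omega * r = 0.76 * 0.097 = 0.0737

0.0737 m/s


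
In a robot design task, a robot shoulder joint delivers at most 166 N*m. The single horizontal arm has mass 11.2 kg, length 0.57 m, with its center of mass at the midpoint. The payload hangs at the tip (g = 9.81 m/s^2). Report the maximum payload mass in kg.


tau_arm = m_arm*g*(L/2) = 11.2*9.81*0.57/2 = 31.3135 N*m
tau_payload = tau_max - tau_arm = 166 - 31.3135 = 134.6865
m_payload = tau_payload / (g*L) = 134.6865 / (9.81*0.57) = 24.0869

24.0869 kg


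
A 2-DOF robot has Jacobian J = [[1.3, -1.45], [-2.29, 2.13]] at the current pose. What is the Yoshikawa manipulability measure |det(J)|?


det(J) = 1.3*2.13 - (-1.45)*(-2.29) = -0.5515
|det(J)| = 0.5515

0.5515


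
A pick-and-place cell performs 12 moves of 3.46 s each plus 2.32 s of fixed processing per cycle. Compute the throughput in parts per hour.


T_cycle = 12*3.46 + 2.32 = 43.8400 s
rate = 3600/T = 82.1168

82.1168 parts/hour


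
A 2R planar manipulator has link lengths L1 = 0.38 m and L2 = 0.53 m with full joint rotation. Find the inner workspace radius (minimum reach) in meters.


r_min = |L1 - L2| = |0.38 - 0.53| = 0.1500

0.1500 m


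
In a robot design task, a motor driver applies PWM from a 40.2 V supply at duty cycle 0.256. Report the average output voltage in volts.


V_avg = V_supply * D = 40.2*0.256 = 10.2912

10.2912 V


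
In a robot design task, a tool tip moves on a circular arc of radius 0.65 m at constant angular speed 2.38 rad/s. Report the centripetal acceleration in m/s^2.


a_c = omega^2 * r = 2.38^2 * 0.65 = 3.6819

3.6819 m/s^2


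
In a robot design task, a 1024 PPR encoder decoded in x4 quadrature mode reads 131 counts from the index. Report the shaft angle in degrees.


angle = counts * 360 / (PPR*4) = 131 * 360 / 4096 = 11.5137

11.5137 degrees


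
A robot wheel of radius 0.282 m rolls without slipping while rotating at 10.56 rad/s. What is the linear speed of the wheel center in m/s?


v = omega * r = 10.56 * 0.282 = 2.9779

2.9779 m/s


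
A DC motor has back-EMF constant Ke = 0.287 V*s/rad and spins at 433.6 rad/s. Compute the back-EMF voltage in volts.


V_emf = Ke * omega = 0.287*433.6 = 124.4432

124.4432 V


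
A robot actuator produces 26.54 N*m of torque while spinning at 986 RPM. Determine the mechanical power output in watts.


omega = 986 * 2*pi/60 = 103.253679 rad/s
P = tau * omega = 26.54 * 103.253679 = 2740.3526

2740.3526 W


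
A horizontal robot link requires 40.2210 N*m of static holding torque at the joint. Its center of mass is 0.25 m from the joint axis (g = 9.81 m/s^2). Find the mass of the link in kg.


m = tau / (g*L) = 40.2210 / (9.81 * 0.25) = 16.4000

16.4000 kg


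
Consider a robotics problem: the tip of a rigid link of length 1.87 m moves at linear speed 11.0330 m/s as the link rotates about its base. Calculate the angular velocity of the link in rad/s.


omega = v / L = 11.0330 / 1.87 = 5.9000

5.9000 rad/s


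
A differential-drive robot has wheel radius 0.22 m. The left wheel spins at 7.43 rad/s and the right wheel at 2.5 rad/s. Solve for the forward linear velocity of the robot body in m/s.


v = r*(wR + wL)/2 = 0.22*(2.5 + 7.43)/2 = 1.0923

1.0923 m/s


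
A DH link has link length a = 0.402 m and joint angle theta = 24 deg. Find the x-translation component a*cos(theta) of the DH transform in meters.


a*cos(theta) = 0.402*cos(24 deg) = 0.3672

0.3672 m


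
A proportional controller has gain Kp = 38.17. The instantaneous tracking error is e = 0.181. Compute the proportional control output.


u_P = Kp * e = 38.17 * 0.181 = 6.9088

6.9088


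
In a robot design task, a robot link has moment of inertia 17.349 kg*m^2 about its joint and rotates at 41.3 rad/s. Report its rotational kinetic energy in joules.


KE = (1/2)*I*omega^2 = 0.5*17.349*41.3^2 = 14796.0079

14796.0079 J


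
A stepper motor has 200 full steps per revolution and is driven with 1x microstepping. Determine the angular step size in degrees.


step = 360/(200*1) = 360/200 = 1.8000

1.8000 degrees


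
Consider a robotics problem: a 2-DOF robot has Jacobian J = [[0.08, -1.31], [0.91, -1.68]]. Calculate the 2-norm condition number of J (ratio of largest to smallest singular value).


JJ^T eigenvalues: trace(JJ^T) = 5.3730, det(JJ^T) = det(J)^2 = 1.11872929
s_max^2 = (5.3730 + sqrt(24.39421184))/2 = 5.15602484
s_min^2 = (5.3730 - sqrt(24.39421184))/2 = 0.21697516
kappa = s_max/s_min = sqrt(5.15602484/0.21697516) = 4.8748

4.8748


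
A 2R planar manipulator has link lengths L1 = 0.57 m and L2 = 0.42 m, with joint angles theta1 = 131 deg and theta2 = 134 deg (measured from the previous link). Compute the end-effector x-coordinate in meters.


x = L1*cos(th1) + L2*cos(th1+th2) = 0.57*cos(131 deg) + 0.42*cos(265 deg) = -0.4106

-0.4106 m


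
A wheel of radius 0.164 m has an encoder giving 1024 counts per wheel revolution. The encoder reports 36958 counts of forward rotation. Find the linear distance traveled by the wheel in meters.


revs = 36958/1024 = 36.091797
d = revs * 2*pi*r = 36.091797 * 2*pi*0.164 = 37.1905

37.1905 m


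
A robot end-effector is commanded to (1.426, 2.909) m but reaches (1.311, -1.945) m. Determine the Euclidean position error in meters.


dx = 1.311 - (1.426) = -0.1150, dy = -1.945 - (2.909) = -4.8540
err = sqrt(0.013225 + 23.561316) = 4.8554

4.8554 m


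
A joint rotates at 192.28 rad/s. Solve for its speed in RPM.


RPM = 192.28 * 60/(2*pi) = 1836.1387

1836.1387 RPM


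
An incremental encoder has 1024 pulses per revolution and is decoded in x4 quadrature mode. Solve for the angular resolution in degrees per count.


resolution = 360 / (PPR * 4) = 360 / 4096 = 0.0879

0.0879 degrees


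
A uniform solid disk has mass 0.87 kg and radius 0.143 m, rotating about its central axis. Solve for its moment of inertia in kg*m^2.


I = (1/2)*m*R^2 = 0.5*0.87*0.143^2 = 0.0089

0.0089 kg*m^2


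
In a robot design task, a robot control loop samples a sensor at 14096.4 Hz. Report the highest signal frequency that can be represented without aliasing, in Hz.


f_max = f_s/2 = 14096.4/2 = 7048.2000

7048.2000 Hz


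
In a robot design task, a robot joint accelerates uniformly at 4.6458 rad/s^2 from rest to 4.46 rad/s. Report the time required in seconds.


t = delta_omega / alpha = 4.46 / 4.6458 = 0.9600

0.9600 s


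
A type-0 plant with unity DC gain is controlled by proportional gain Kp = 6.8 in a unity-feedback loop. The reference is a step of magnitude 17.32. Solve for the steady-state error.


e_ss = R/(1 + Kp) = 17.32/(1 + 6.8) = 17.32/7.8000 = 2.2205

2.2205


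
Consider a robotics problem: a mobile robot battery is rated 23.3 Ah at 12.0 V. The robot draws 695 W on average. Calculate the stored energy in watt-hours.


E = capacity * V = 23.3*12.0 = 279.6000

279.6000 Wh


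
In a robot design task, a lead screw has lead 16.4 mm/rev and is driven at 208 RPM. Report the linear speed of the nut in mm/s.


v = lead * (RPM/60) = 16.4*208/60 = 56.8533

56.8533 mm/s


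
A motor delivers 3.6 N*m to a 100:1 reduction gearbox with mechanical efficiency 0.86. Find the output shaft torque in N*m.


tau_out = tau_in * N * eta = 3.6 * 100 * 0.86 = 309.6000

309.6000 N*m


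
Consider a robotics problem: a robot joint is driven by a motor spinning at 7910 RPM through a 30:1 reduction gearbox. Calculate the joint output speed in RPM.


omega_joint = omega_motor / N = 7910 / 30 = 263.6667

263.6667 RPM


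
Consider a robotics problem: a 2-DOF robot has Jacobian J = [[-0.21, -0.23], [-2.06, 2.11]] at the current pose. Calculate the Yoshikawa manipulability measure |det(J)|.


det(J) = -0.21*2.11 - (-0.23)*(-2.06) = -0.9169
|det(J)| = 0.9169

0.9169


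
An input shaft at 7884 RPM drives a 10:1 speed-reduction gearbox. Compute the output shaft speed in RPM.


omega_out = omega_in / N = 7884 / 10 = 788.4000

788.4000 RPM


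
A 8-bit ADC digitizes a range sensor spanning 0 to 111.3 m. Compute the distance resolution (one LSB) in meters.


res = range / 2^n = 111.3/2^8 = 111.3/256 = 0.4348

0.4348 m


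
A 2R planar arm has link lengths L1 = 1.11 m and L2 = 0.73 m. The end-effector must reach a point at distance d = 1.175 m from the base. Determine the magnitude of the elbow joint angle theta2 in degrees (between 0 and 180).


cos(th2) = (d^2 - L1^2 - L2^2)/(2*L1*L2) = (1.175^2 - 1.11^2 - 0.73^2)/(2*1.11*0.73) = -0.23718067
th2 = acos(-0.23718067) = 103.7202 deg

103.7202 degrees


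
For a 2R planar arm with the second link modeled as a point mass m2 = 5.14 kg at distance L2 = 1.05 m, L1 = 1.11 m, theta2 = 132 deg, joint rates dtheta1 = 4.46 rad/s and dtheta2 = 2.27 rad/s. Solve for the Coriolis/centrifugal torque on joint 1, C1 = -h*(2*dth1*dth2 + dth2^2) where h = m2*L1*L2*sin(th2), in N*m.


h = m2*L1*L2*sin(th2) = 5.14*1.11*1.05*sin(132 deg) = 4.451935
C1 = -h*(2*4.46*2.27 + 2.27^2) = -4.451935*25.4013 = -113.0849

-113.0849 N*m


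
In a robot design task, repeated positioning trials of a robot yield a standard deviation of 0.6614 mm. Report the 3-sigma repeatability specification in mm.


repeatability = 3*sigma = 3*0.6614 = 1.9842

1.9842 mm


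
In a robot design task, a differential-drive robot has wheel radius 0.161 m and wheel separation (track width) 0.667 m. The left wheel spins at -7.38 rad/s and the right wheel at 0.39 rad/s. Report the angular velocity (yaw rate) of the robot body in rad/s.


omega = r*(wR - wL)/L = 0.161*(0.39 - (-7.38))/0.667 = 1.8755

1.8755 rad/s


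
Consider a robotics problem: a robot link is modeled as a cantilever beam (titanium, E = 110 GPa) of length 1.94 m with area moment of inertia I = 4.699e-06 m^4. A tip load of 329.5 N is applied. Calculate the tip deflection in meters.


delta = F*L^3/(3*E*I) = 329.5*1.94^3/(3*1.100e+11*4.699e-06)
      = 2405.806028/1550670 = 0.0016

0.0016 m


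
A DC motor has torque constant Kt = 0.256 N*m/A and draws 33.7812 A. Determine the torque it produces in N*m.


tau = Kt * I = 0.256*33.7812 = 8.6480

8.6480 N*m


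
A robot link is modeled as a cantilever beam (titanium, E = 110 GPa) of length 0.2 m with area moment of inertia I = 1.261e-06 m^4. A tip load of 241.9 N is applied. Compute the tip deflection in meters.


delta = F*L^3/(3*E*I) = 241.9*0.2^3/(3*1.100e+11*1.261e-06)
      = 1.9352/416130 = 4.6505e-06

4.6505e-06 m


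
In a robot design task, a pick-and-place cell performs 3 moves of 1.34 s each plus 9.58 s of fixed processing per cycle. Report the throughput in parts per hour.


T_cycle = 3*1.34 + 9.58 = 13.6000 s
rate = 3600/T = 264.7059

264.7059 parts/hour


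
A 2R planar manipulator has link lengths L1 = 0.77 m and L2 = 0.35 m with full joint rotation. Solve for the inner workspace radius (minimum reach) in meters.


r_min = |L1 - L2| = |0.77 - 0.35| = 0.4200

0.4200 m


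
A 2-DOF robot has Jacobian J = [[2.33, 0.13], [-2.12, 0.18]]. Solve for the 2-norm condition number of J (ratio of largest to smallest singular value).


JJ^T eigenvalues: trace(JJ^T) = 9.9726, det(JJ^T) = det(J)^2 = 0.48302500
s_max^2 = (9.9726 + sqrt(97.52065076))/2 = 9.92392723
s_min^2 = (9.9726 - sqrt(97.52065076))/2 = 0.04867277
kappa = s_max/s_min = sqrt(9.92392723/0.04867277) = 14.2790

14.2790


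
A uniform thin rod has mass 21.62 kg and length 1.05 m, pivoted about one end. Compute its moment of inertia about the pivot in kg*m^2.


I = (1/3)*m*L^2 = (1/3)*21.62*1.05^2 = 7.9454

7.9454 kg*m^2


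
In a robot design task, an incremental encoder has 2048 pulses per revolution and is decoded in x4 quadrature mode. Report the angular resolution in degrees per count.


resolution = 360 / (PPR * 4) = 360 / 8192 = 0.0439

0.0439 degrees


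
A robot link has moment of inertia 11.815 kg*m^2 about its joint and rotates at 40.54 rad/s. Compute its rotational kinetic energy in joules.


KE = (1/2)*I*omega^2 = 0.5*11.815*40.54^2 = 9708.9266

9708.9266 J


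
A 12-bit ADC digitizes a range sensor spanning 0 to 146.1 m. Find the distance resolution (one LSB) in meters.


res = range / 2^n = 146.1/2^12 = 146.1/4096 = 0.0357

0.0357 m


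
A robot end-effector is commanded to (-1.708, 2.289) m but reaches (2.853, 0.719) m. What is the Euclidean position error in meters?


dx = 2.853 - (-1.708) = 4.5610, dy = 0.719 - (2.289) = -1.5700
err = sqrt(20.802721 + 2.464900) = 4.8237

4.8237 m


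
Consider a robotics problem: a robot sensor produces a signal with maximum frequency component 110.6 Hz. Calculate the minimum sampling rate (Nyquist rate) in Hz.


f_s,min = 2*f_max = 2*110.6 = 221.2000

221.2000 Hz


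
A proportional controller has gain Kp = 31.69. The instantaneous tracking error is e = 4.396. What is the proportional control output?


u_P = Kp * e = 31.69 * 4.396 = 139.3092

139.3092


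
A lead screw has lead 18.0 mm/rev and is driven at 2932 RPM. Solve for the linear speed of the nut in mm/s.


v = lead * (RPM/60) = 18.0*2932/60 = 879.6000

879.6000 mm/s


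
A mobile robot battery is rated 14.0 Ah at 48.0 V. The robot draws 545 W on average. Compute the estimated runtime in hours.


E = 14.0*48.0 = 672.0000 Wh
t = E/P = 672.0000/545 = 1.2330

1.2330 hours


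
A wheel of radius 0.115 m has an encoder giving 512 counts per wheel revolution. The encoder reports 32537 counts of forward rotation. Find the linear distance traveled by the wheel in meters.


revs = 32537/512 = 63.548828
d = revs * 2*pi*r = 63.548828 * 2*pi*0.115 = 45.9182

45.9182 m


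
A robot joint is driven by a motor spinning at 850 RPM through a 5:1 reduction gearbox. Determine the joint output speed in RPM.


omega_joint = omega_motor / N = 850 / 5 = 170.0000

170.0000 RPM


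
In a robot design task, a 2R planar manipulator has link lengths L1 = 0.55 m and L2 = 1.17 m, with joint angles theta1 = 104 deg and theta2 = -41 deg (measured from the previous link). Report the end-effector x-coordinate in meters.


x = L1*cos(th1) + L2*cos(th1+th2) = 0.55*cos(104 deg) + 1.17*cos(63 deg) = 0.3981

0.3981 m


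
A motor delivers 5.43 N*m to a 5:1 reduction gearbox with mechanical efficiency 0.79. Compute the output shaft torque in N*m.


tau_out = tau_in * N * eta = 5.43 * 5 * 0.79 = 21.4485

21.4485 N*m


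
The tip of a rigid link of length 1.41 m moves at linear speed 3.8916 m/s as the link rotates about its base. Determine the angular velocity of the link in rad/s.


omega = v / L = 3.8916 / 1.41 = 2.7600

2.7600 rad/s


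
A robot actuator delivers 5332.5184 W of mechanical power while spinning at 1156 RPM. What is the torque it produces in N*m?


omega = 1156 * 2*pi/60 = 121.056037 rad/s
tau = P / omega = 5332.5184 / 121.056037 = 44.0500

44.0500 N*m


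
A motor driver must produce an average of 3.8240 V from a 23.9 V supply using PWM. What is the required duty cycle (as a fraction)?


D = V_avg/V_supply = 3.8240/23.9 = 0.1600

0.1600


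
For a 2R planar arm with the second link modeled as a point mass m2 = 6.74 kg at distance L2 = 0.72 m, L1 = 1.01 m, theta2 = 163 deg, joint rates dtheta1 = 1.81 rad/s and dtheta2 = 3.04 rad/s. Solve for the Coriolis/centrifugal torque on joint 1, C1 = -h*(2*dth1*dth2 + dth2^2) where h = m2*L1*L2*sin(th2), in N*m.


h = m2*L1*L2*sin(th2) = 6.74*1.01*0.72*sin(163 deg) = 1.433010
C1 = -h*(2*1.81*3.04 + 3.04^2) = -1.433010*20.2464 = -29.0133

-29.0133 N*m


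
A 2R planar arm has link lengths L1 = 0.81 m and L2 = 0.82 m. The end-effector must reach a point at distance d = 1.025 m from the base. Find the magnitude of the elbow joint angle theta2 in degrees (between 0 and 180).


cos(th2) = (d^2 - L1^2 - L2^2)/(2*L1*L2) = (1.025^2 - 0.81^2 - 0.82^2)/(2*0.81*0.82) = -0.20918022
th2 = acos(-0.20918022) = 102.0743 deg

102.0743 degrees


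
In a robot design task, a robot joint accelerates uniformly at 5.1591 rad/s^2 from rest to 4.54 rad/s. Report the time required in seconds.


t = delta_omega / alpha = 4.54 / 5.1591 = 0.8800

0.8800 s


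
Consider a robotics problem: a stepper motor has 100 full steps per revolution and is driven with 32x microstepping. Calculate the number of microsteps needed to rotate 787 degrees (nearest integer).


step_size = 360/(100*32) = 360/3200 = 0.112500 deg
n = 787/(360/3200) = 787*3200/360 = 6995.5556 -> 6996

6996 steps


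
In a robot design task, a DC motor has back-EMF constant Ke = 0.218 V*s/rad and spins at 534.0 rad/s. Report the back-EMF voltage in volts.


V_emf = Ke * omega = 0.218*534.0 = 116.4120

116.4120 V


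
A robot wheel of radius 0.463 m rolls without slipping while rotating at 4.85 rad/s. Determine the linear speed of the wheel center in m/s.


v = omega * r = 4.85 * 0.463 = 2.2456

2.2456 m/s


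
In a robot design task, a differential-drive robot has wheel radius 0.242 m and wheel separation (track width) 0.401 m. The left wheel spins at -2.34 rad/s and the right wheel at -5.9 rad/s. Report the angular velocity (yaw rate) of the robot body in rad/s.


omega = r*(wR - wL)/L = 0.242*(-5.9 - (-2.34))/0.401 = -2.1484

-2.1484 rad/s


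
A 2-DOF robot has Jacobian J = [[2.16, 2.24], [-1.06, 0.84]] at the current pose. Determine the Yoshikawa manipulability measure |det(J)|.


det(J) = 2.16*0.84 - (2.24)*(-1.06) = 4.1888
|det(J)| = 4.1888

4.1888


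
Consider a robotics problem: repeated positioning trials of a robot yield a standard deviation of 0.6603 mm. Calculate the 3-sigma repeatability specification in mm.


repeatability = 3*sigma = 3*0.6603 = 1.9809

1.9809 mm


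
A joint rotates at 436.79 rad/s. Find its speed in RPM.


RPM = 436.79 * 60/(2*pi) = 4171.0373

4171.0373 RPM


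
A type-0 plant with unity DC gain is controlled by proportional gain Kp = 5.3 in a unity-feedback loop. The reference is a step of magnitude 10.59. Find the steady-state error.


e_ss = R/(1 + Kp) = 10.59/(1 + 5.3) = 10.59/6.3000 = 1.6810

1.6810


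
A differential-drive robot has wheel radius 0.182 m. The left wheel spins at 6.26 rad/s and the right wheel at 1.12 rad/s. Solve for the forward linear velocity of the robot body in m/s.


v = r*(wR + wL)/2 = 0.182*(1.12 + 6.26)/2 = 0.6716

0.6716 m/s


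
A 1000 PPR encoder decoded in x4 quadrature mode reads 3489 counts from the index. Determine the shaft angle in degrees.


angle = counts * 360 / (PPR*4) = 3489 * 360 / 4000 = 314.0100

314.0100 degrees


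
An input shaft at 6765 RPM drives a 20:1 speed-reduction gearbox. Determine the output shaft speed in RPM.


omega_out = omega_in / N = 6765 / 20 = 338.2500

338.2500 RPM


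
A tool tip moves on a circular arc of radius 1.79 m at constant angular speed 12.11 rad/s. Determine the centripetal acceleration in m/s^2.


a_c = omega^2 * r = 12.11^2 * 1.79 = 262.5073

262.5073 m/s^2


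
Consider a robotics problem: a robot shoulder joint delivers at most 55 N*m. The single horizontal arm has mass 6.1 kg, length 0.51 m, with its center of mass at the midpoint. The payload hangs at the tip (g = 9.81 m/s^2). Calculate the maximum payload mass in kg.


tau_arm = m_arm*g*(L/2) = 6.1*9.81*0.51/2 = 15.2595 N*m
tau_payload = tau_max - tau_arm = 55 - 15.2595 = 39.7405
m_payload = tau_payload / (g*L) = 39.7405 / (9.81*0.51) = 7.9432

7.9432 kg


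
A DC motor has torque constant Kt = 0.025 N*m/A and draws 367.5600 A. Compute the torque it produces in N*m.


tau = Kt * I = 0.025*367.5600 = 9.1890

9.1890 N*m


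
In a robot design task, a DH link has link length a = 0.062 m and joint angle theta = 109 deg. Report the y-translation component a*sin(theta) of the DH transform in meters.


a*sin(theta) = 0.062*sin(109 deg) = 0.0586

0.0586 m


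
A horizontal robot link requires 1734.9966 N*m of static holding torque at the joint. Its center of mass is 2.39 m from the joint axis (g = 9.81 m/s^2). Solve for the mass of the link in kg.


m = tau / (g*L) = 1734.9966 / (9.81 * 2.39) = 74.0000

74.0000 kg


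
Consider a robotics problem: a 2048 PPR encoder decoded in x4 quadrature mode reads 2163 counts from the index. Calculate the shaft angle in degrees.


angle = counts * 360 / (PPR*4) = 2163 * 360 / 8192 = 95.0537

95.0537 degrees


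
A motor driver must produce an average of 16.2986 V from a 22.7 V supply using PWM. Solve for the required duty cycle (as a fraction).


D = V_avg/V_supply = 16.2986/22.7 = 0.7180

0.7180


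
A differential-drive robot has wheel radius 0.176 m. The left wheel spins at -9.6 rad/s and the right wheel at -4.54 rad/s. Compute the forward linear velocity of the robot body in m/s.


v = r*(wR + wL)/2 = 0.176*(-4.54 + -9.6)/2 = -1.2443

-1.2443 m/s


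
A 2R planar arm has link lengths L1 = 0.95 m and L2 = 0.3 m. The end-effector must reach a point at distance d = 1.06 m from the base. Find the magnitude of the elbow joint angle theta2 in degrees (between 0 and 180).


cos(th2) = (d^2 - L1^2 - L2^2)/(2*L1*L2) = (1.06^2 - 0.95^2 - 0.3^2)/(2*0.95*0.3) = 0.23000000
th2 = acos(0.23000000) = 76.7029 deg

76.7029 degrees


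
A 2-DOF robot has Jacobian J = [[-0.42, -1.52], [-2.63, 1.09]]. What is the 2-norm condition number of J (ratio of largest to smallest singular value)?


JJ^T eigenvalues: trace(JJ^T) = 10.5918, det(JJ^T) = det(J)^2 = 19.85058916
s_max^2 = (10.5918 + sqrt(32.78387060))/2 = 8.15876005
s_min^2 = (10.5918 - sqrt(32.78387060))/2 = 2.43303995
kappa = s_max/s_min = sqrt(8.15876005/2.43303995) = 1.8312

1.8312


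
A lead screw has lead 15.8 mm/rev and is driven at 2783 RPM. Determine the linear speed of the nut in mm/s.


v = lead * (RPM/60) = 15.8*2783/60 = 732.8567

732.8567 mm/s


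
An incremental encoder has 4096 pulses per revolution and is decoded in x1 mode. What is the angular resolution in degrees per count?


resolution = 360 / (PPR * 1) = 360 / 4096 = 0.0879

0.0879 degrees


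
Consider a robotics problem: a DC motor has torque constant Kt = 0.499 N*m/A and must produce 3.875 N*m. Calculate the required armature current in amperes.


I = tau / Kt = 3.875/0.499 = 7.7655

7.7655 A


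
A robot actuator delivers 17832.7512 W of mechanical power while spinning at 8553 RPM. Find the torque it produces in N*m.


omega = 8553 * 2*pi/60 = 895.668066 rad/s
tau = P / omega = 17832.7512 / 895.668066 = 19.9100

19.9100 N*m


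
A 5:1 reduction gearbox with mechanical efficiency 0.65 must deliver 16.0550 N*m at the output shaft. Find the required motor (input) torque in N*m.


tau_in = tau_out / (N * eta) = 16.0550 / (5 * 0.65) = 4.9400

4.9400 N*m


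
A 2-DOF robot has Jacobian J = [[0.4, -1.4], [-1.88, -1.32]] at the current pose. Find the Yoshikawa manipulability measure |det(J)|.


det(J) = 0.4*-1.32 - (-1.4)*(-1.88) = -3.1600
|det(J)| = 3.1600

3.1600


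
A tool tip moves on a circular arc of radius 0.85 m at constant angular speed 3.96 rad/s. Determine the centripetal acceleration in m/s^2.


a_c = omega^2 * r = 3.96^2 * 0.85 = 13.3294

13.3294 m/s^2


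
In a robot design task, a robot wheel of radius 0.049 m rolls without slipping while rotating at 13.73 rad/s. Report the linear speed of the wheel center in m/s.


v = omega * r = 13.73 * 0.049 = 0.6728

0.6728 m/s


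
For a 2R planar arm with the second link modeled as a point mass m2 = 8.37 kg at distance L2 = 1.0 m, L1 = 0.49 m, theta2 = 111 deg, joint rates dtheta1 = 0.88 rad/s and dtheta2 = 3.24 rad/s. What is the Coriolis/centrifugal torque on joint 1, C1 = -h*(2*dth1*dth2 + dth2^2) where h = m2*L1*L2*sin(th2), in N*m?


h = m2*L1*L2*sin(th2) = 8.37*0.49*1.0*sin(111 deg) = 3.828893
C1 = -h*(2*0.88*3.24 + 3.24^2) = -3.828893*16.2000 = -62.0281

-62.0281 N*m


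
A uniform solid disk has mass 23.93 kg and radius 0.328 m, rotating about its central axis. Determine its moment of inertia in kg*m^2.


I = (1/2)*m*R^2 = 0.5*23.93*0.328^2 = 1.2872

1.2872 kg*m^2


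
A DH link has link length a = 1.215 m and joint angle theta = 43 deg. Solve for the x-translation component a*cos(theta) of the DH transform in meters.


a*cos(theta) = 1.215*cos(43 deg) = 0.8886

0.8886 m


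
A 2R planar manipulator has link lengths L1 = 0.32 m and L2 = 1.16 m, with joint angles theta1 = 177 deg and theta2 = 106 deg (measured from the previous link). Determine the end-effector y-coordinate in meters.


y = L1*sin(th1) + L2*sin(th1+th2) = 0.32*sin(177 deg) + 1.16*sin(283 deg) = -1.1135

-1.1135 m


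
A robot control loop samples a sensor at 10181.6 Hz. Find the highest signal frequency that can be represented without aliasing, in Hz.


f_max = f_s/2 = 10181.6/2 = 5090.8000

5090.8000 Hz


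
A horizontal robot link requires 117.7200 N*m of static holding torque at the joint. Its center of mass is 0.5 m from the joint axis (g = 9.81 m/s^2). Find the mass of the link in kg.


m = tau / (g*L) = 117.7200 / (9.81 * 0.5) = 24.0000

24.0000 kg


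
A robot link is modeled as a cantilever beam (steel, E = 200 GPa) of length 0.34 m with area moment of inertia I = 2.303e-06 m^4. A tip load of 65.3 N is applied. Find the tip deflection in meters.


delta = F*L^3/(3*E*I) = 65.3*0.34^3/(3*2.000e+11*2.303e-06)
      = 2.5665512/1381800 = 1.8574e-06

1.8574e-06 m


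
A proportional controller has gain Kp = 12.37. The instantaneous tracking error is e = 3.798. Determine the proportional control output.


u_P = Kp * e = 12.37 * 3.798 = 46.9813

46.9813


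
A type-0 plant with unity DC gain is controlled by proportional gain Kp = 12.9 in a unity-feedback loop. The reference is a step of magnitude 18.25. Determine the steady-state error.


e_ss = R/(1 + Kp) = 18.25/(1 + 12.9) = 18.25/13.9000 = 1.3129

1.3129


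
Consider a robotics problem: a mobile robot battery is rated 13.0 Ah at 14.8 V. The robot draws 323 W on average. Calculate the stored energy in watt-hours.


E = capacity * V = 13.0*14.8 = 192.4000

192.4000 Wh


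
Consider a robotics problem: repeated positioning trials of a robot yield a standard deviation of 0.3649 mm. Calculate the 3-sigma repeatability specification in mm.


repeatability = 3*sigma = 3*0.3649 = 1.0947

1.0947 mm


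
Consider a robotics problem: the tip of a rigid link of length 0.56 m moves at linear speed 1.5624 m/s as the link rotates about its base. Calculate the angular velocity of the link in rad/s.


omega = v / L = 1.5624 / 0.56 = 2.7900

2.7900 rad/s


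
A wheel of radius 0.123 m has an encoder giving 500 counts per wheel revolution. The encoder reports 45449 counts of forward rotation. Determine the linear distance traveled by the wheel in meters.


revs = 45449/500 = 90.898000
d = revs * 2*pi*r = 90.898000 * 2*pi*0.123 = 70.2489

70.2489 m


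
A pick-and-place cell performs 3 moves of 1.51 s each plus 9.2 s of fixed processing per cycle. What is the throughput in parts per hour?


T_cycle = 3*1.51 + 9.2 = 13.7300 s
rate = 3600/T = 262.1996

262.1996 parts/hour


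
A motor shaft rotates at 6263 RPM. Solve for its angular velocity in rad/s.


omega = 6263 * 2*pi/60 = 655.8598

655.8598 rad/s


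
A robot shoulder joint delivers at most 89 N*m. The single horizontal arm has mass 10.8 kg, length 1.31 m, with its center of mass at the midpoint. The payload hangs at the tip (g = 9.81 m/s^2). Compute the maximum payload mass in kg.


tau_arm = m_arm*g*(L/2) = 10.8*9.81*1.31/2 = 69.3959 N*m
tau_payload = tau_max - tau_arm = 89 - 69.3959 = 19.6041
m_payload = tau_payload / (g*L) = 19.6041 / (9.81*1.31) = 1.5255

1.5255 kg


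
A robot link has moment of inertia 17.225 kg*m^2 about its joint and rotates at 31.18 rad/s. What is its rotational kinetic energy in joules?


KE = (1/2)*I*omega^2 = 0.5*17.225*31.18^2 = 8373.0070

8373.0070 J


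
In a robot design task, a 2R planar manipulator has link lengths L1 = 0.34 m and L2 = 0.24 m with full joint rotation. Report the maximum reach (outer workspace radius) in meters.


r_max = L1 + L2 = 0.34 + 0.24 = 0.5800

0.5800 m


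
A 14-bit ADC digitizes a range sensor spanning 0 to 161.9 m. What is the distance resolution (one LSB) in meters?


res = range / 2^n = 161.9/2^14 = 161.9/16384 = 0.0099

0.0099 m
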